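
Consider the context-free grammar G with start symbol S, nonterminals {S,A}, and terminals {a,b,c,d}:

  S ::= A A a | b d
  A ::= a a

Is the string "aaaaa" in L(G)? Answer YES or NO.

CNF form of G:
  S -> A X3 | T1 T2
  A -> T0 T0
  T0 -> a
  T1 -> b
  T2 -> d
  X3 -> A T0

CYK table (by increasing span):
  T[0,0] 'a' = {T0}  orig:{}
  T[1,1] 'a' = {T0}  orig:{}
  T[2,2] 'a' = {T0}  orig:{}
  T[3,3] 'a' = {T0}  orig:{}
  T[4,4] 'a' = {T0}  orig:{}
  T[0,1] 'aa' = {A}
  T[1,2] 'aa' = {A}
  T[2,3] 'aa' = {A}
  T[3,4] 'aa' = {A}
  T[0,2] 'aaa' = {X3}  orig:{}
  T[1,3] 'aaa' = {X3}  orig:{}
  T[2,4] 'aaa' = {X3}  orig:{}
  T[0,3] 'aaaa' = ∅
  T[1,4] 'aaaa' = ∅
  T[0,4] 'aaaaa' = {S}

S ∈ T[0,4] ⇒ YES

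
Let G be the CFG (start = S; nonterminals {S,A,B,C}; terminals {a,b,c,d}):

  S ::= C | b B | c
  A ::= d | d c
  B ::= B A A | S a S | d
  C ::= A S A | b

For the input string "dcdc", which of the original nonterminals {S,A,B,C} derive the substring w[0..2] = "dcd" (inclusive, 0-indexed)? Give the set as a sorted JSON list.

Convert to CNF:
  S -> A X7 | T3 B | b | c
  A -> T0 T1 | d
  B -> B X4 | S X5 | d
  C -> A X6 | b
  T0 -> d
  T1 -> c
  T2 -> a
  T3 -> b
  X4 -> A A
  X5 -> T2 S
  X6 -> S A
  X7 -> S A

CYK fill (cells [i..j] with 0 ≤ i ≤ j ≤ 2 only):
  cell(0,0) d: {A,B,T0}  orig:{A,B}
  cell(1,1) c: {S,T1}  orig:{S}
  cell(2,2) d: {A,B,T0}  orig:{A,B}
  cell(0,1) dc: {A}
  cell(1,2) cd: {X6,X7}  orig:{}
  cell(0,2) dcd: {C,S,X4}  orig:{C,S}

Original NTs in T[0,2] deriving "dcd": ["C", "S"]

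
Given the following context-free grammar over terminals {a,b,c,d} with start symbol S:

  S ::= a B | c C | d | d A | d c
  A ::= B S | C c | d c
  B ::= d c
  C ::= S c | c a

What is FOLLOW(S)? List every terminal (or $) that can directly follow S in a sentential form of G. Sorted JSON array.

FIRST sets, iterate to fixpoint:
pass 1:
  A via A→d c: +{d}
  B via B→d c: +{d}
  C via C→c a: +{c}
  S via S→a B: +{a}
  S via S→c C: +{c}
  S via S→d: +{d}
  S: {a,c,d}  A: {d}  B: {d}  C: {c}
pass 2:
  A via A→C c: +{c}
  C via C→S c: +{a,d}
  S: {a,c,d}  A: {c,d}  B: {d}  C: {a,c,d}
pass 3:
  A via A→C c: +{a}
  S: {a,c,d}  A: {a,c,d}  B: {d}  C: {a,c,d}
pass 4: done
  S: {a,c,d}  A: {a,c,d}  B: {d}  C: {a,c,d}

FOLLOW sets:
initialize: $ ∈ FOLLOW(S)
pass 1:
  A→B S: FOLLOW(B) ⊇ FIRST(S) = {a,c,d}; new: +{a,c,d}
  A→C c: FOLLOW(C) ⊇ FIRST(c) = {c}; new: +{c}
  C→S c: FOLLOW(S) ⊇ FIRST(c) = {c}; new: +{c}
  S→a B: FOLLOW(B) ⊇ FOLLOW(S) ⊇ {$,c}; new: +{$}
  S→c C: FOLLOW(C) ⊇ FOLLOW(S) ⊇ {$,c}; new: +{$}
  S→d A: FOLLOW(A) ⊇ FOLLOW(S) ⊇ {$,c}; new: +{$,c}
  FOLLOW(S)={$,c}  FOLLOW(A)={$,c}  FOLLOW(B)={$,a,c,d}  FOLLOW(C)={$,c}
pass 2: — fixpoint
  FOLLOW(S)={$,c}  FOLLOW(A)={$,c}  FOLLOW(B)={$,a,c,d}  FOLLOW(C)={$,c}

FOLLOW(S) = ["$", "c"]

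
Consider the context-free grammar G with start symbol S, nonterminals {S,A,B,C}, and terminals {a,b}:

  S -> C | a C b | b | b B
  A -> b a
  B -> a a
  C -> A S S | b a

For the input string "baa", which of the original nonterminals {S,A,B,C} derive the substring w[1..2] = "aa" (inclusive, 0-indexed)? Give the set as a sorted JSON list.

Convert to CNF:
  S -> A X3 | T0 B | T0 T1 | T1 X4 | b
  A -> T0 T1
  B -> T1 T1
  C -> A X2 | T0 T1
  T0 -> b
  T1 -> a
  X2 -> S S
  X3 -> S S
  X4 -> C T0

CYK fill, restricted to cells inside w[1..2]:
  [1..1]={T1}  "a"  orig:{}
  [2..2]={T1}  "a"  orig:{}
  [1..2]={B}  "aa"

Original NTs in T[1,2] deriving "aa": ["B"]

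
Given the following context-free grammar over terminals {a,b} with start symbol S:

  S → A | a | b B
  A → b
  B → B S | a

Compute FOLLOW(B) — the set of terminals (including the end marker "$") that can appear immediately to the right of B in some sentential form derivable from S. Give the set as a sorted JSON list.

FIRST sets, iterate to fixpoint:
iter 1:
  A via A→b: +{b}
  B via B→a: +{a}
  S via S→A: +{b}
  S via S→a: +{a}
  FIRST[S]={a,b}  FIRST[A]={b}  FIRST[B]={a}
iter 2: — fixpoint
  FIRST[S]={a,b}  FIRST[A]={b}  FIRST[B]={a}

FOLLOW sets:
FOLLOW(S) := {$}
round 1:
  B→B S: FOLLOW(B) ⊇ FIRST(S) = {a,b}; new: +{a,b}
  B→B S: FOLLOW(S) ⊇ FOLLOW(B) ⊇ {a,b}; new: +{a,b}
  S→A: FOLLOW(A) ⊇ FOLLOW(S) ⊇ {$,a,b}; new: +{$,a,b}
  S→b B: FOLLOW(B) ⊇ FOLLOW(S) ⊇ {$,a,b}; new: +{$}
  FOLLOW(S)={$,a,b}  FOLLOW(A)={$,a,b}  FOLLOW(B)={$,a,b}
round 2: (stable)
  FOLLOW(S)={$,a,b}  FOLLOW(A)={$,a,b}  FOLLOW(B)={$,a,b}

FOLLOW(B) = ["$", "a", "b"]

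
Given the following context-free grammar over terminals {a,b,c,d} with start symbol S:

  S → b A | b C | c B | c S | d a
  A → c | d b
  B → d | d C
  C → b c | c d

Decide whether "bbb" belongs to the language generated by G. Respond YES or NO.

CNF form of G:
  S -> T0 T3 | T1 A | T1 C | T2 B | T2 S
  A -> T0 T1 | c
  B -> T0 C | d
  C -> T1 T2 | T2 T0
  T0 -> d
  T1 -> b
  T2 -> c
  T3 -> a

Fill CYK table bottom-up:
  T[0,0] 'b' = {T1}  orig:{}
  T[1,1] 'b' = {T1}  orig:{}
  T[2,2] 'b' = {T1}  orig:{}
  T[0,1] 'bb' = ∅
  T[1,2] 'bb' = ∅
  T[0,2] 'bbb' = ∅

S ∉ T[0,2] ⇒ NO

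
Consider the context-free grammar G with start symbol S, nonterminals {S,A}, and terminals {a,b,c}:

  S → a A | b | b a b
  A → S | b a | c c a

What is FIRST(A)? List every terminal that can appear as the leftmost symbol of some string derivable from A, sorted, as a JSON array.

FIRST iteration:
iter 1:
  A via A→b a: +{b}
  A via A→c c a: +{c}
  S via S→a A: +{a}
  S via S→b: +{b}
  FIRST(S)={a,b}  FIRST(A)={b,c}
iter 2:
  A via A→S: +{a}
  FIRST(S)={a,b}  FIRST(A)={a,b,c}
iter 3: done
  FIRST(S)={a,b}  FIRST(A)={a,b,c}

FIRST(A) = ["a", "b", "c"]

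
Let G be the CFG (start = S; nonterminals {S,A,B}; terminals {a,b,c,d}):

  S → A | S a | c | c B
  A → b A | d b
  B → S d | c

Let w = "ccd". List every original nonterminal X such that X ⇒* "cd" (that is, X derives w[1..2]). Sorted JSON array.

Convert to CNF:
  S -> S T2 | T0 A | T1 T0 | T3 B | c
  A -> T0 A | T1 T0
  B -> S T1 | c
  T0 -> b
  T1 -> d
  T2 -> a
  T3 -> c

Fill CYK table bottom-up — only the sub-triangle for w[1..2]:
  [1..1]={B,S,T3}  "c"  orig:{B,S}
  [2..2]={T1}  "d"  orig:{}
  [1..2]={B}  "cd"

Original NTs in T[1,2] deriving "cd": ["B"]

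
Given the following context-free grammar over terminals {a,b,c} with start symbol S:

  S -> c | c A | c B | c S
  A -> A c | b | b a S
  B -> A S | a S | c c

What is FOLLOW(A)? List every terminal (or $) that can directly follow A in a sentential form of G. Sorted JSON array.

FIRST sets, iterate to fixpoint:
round 1:
  A via A→b: +{b}
  B via B→A S: +{b}
  B via B→a S: +{a}
  B via B→c c: +{c}
  S via S→c: +{c}
  FIRST[S]={c}  FIRST[A]={b}  FIRST[B]={a,b,c}
round 2: (stable)
  FIRST[S]={c}  FIRST[A]={b}  FIRST[B]={a,b,c}

Compute FOLLOW by fixpoint:
FOLLOW(S) := {$}
iter 1:
  A→A c: FOLLOW(A) ⊇ FIRST(c) = {c}; new: +{c}
  A→b a S: FOLLOW(S) ⊇ FOLLOW(A) ⊇ {c}; new: +{c}
  S→c A: FOLLOW(A) ⊇ FOLLOW(S) ⊇ {$,c}; new: +{$}
  S→c B: FOLLOW(B) ⊇ FOLLOW(S) ⊇ {$,c}; new: +{$,c}
  FOLLOW(S)={$,c}  FOLLOW(A)={$,c}  FOLLOW(B)={$,c}
iter 2: (stable)
  FOLLOW(S)={$,c}  FOLLOW(A)={$,c}  FOLLOW(B)={$,c}

FOLLOW(A) = ["$", "c"]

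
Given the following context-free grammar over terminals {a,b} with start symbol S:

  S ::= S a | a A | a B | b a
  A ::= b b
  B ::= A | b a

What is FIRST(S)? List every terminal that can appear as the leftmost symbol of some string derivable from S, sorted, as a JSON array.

FIRST sets, iterate to fixpoint:
round 1:
  A via A→b b: +{b}
  B via B→A: +{b}
  S via S→a A: +{a}
  S via S→b a: +{b}
  FIRST[S]={a,b}  FIRST[A]={b}  FIRST[B]={b}
round 2: — fixpoint
  FIRST[S]={a,b}  FIRST[A]={b}  FIRST[B]={b}

FIRST(S) = ["a", "b"]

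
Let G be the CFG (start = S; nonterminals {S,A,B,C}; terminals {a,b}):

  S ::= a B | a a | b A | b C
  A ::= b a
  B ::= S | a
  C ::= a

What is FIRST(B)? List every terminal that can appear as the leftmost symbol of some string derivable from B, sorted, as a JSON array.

FIRST iteration:
[1]
  A via A→b a: +{b}
  B via B→a: +{a}
  C via C→a: +{a}
  S via S→a B: +{a}
  S via S→b A: +{b}
  FIRST[S]={a,b}  FIRST[A]={b}  FIRST[B]={a}  FIRST[C]={a}
[2]
  B via B→S: +{b}
  FIRST[S]={a,b}  FIRST[A]={b}  FIRST[B]={a,b}  FIRST[C]={a}
[3] done
  FIRST[S]={a,b}  FIRST[A]={b}  FIRST[B]={a,b}  FIRST[C]={a}

FIRST(B) = ["a", "b"]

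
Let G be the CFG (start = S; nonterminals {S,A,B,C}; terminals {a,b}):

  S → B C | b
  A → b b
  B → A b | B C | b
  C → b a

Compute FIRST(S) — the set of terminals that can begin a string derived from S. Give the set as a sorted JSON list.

FIRST sets, iterate to fixpoint:
iter 1:
  A via A→b b: +{b}
  B via B→A b: +{b}
  C via C→b a: +{b}
  S via S→B C: +{b}
  FIRST[S]={b}  FIRST[A]={b}  FIRST[B]={b}  FIRST[C]={b}
iter 2: (no change)
  FIRST[S]={b}  FIRST[A]={b}  FIRST[B]={b}  FIRST[C]={b}

FIRST(S) = ["b"]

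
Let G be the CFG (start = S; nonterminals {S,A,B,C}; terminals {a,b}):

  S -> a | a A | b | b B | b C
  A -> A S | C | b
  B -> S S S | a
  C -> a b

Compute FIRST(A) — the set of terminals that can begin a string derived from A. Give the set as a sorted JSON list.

FIRST iteration:
pass 1:
  A via A→b: +{b}
  B via B→a: +{a}
  C via C→a b: +{a}
  S via S→a: +{a}
  S via S→b: +{b}
  FIRST(S)={a,b}  FIRST(A)={b}  FIRST(B)={a}  FIRST(C)={a}
pass 2:
  A via A→C: +{a}
  B via B→S S S: +{b}
  FIRST(S)={a,b}  FIRST(A)={a,b}  FIRST(B)={a,b}  FIRST(C)={a}
pass 3: (no change)
  FIRST(S)={a,b}  FIRST(A)={a,b}  FIRST(B)={a,b}  FIRST(C)={a}

FIRST(A) = ["a", "b"]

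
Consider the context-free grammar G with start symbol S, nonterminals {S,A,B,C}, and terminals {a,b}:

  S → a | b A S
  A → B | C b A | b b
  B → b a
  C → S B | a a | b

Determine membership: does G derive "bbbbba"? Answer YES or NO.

CNF form of G:
  S -> T0 X3 | a
  A -> C X2 | T0 T0 | T0 T1
  B -> T0 T1
  C -> S B | T1 T1 | b
  T0 -> b
  T1 -> a
  X2 -> T0 A
  X3 -> A S

CYK fill:
  cell(0,0) b: {C,T0}  orig:{C}
  cell(1,1) b: {C,T0}  orig:{C}
  cell(2,2) b: {C,T0}  orig:{C}
  cell(3,3) b: {C,T0}  orig:{C}
  cell(4,4) b: {C,T0}  orig:{C}
  cell(5,5) a: {S,T1}  orig:{S}
  cell(0,1) bb: {A}
  cell(1,2) bb: {A}
  cell(2,3) bb: {A}
  cell(3,4) bb: {A}
  cell(4,5) ba: {A,B}
  cell(0,2) bbb: {X2}  orig:{}
  cell(1,3) bbb: {X2}  orig:{}
  cell(2,4) bbb: {X2}  orig:{}
  cell(3,5) bba: {X2,X3}  orig:{}
  cell(0,3) bbbb: {A}
  cell(1,4) bbbb: {A}
  cell(2,5) bbba: {A,S}
  cell(0,4) bbbbb: {X2}  orig:{}
  cell(1,5) bbbba: {X2,X3}  orig:{}
  cell(0,5) bbbbba: {A,S,X3}  orig:{A,S}

S ∈ T[0,5] ⇒ YES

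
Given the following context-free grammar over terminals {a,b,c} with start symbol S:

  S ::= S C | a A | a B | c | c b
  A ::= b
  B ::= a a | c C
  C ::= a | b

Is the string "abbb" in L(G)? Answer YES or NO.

CNF form of G:
  S -> S C | T0 A | T0 B | T1 T2 | c
  A -> b
  B -> T0 T0 | T1 C
  C -> a | b
  T0 -> a
  T1 -> c
  T2 -> b

Fill CYK table bottom-up:
  cell(0,0) a: {C,T0}  orig:{C}
  cell(1,1) b: {A,C,T2}  orig:{A,C}
  cell(2,2) b: {A,C,T2}  orig:{A,C}
  cell(3,3) b: {A,C,T2}  orig:{A,C}
  cell(0,1) ab: {S}
  cell(1,2) bb: ∅
  cell(2,3) bb: ∅
  cell(0,2) abb: {S}
  cell(1,3) bbb: ∅
  cell(0,3) abbb: {S}

S ∈ T[0,3] ⇒ YES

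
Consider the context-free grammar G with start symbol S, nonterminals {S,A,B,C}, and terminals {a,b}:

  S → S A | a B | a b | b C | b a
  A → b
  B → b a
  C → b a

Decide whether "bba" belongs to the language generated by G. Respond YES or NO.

Convert to CNF:
  S -> S A | T0 C | T0 T1 | T1 B | T1 T0
  A -> b
  B -> T0 T1
  C -> T0 T1
  T0 -> b
  T1 -> a

CYK fill:
  cell(0,0) b: {A,T0}  orig:{A}
  cell(1,1) b: {A,T0}  orig:{A}
  cell(2,2) a: {T1}  orig:{}
  cell(0,1) bb: ∅
  cell(1,2) ba: {B,C,S}
  cell(0,2) bba: {S}

S ∈ T[0,2] ⇒ YES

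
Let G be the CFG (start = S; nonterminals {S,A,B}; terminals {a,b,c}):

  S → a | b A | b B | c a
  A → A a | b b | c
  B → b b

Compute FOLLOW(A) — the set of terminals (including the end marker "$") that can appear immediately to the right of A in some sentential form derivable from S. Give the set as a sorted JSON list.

Compute FIRST by fixpoint:
pass 1:
  A via A→b b: +{b}
  A via A→c: +{c}
  B via B→b b: +{b}
  S via S→a: +{a}
  S via S→b A: +{b}
  S via S→c a: +{c}
  S: {a,b,c}  A: {b,c}  B: {b}
pass 2: (stable)
  S: {a,b,c}  A: {b,c}  B: {b}

Compute FOLLOW by fixpoint:
FOLLOW(S) := {$}
[1]
  A→A a: FOLLOW(A) ⊇ FIRST(a) = {a}; new: +{a}
  S→b A: FOLLOW(A) ⊇ FOLLOW(S) ⊇ {$}; new: +{$}
  S→b B: FOLLOW(B) ⊇ FOLLOW(S) ⊇ {$}; new: +{$}
  FOLLOW[S]={$}  FOLLOW[A]={$,a}  FOLLOW[B]={$}
[2] done
  FOLLOW[S]={$}  FOLLOW[A]={$,a}  FOLLOW[B]={$}

FOLLOW(A) = ["$", "a"]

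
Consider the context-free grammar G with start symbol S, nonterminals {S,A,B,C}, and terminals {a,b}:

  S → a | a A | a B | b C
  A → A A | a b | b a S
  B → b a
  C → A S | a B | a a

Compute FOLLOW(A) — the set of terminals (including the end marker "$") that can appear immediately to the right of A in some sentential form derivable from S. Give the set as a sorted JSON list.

FIRST iteration:
round 1:
  A via A→a b: +{a}
  A via A→b a S: +{b}
  B via B→b a: +{b}
  C via C→A S: +{a,b}
  S via S→a: +{a}
  S via S→b C: +{b}
  FIRST[S]={a,b}  FIRST[A]={a,b}  FIRST[B]={b}  FIRST[C]={a,b}
round 2: done
  FIRST[S]={a,b}  FIRST[A]={a,b}  FIRST[B]={b}  FIRST[C]={a,b}

FOLLOW iteration:
seed FOLLOW(S) with $
iter 1:
  A→A A: FOLLOW(A) ⊇ FIRST(A) = {a,b}; new: +{a,b}
  A→b a S: FOLLOW(S) ⊇ FOLLOW(A) ⊇ {a,b}; new: +{a,b}
  S→a A: FOLLOW(A) ⊇ FOLLOW(S) ⊇ {$,a,b}; new: +{$}
  S→a B: FOLLOW(B) ⊇ FOLLOW(S) ⊇ {$,a,b}; new: +{$,a,b}
  S→b C: FOLLOW(C) ⊇ FOLLOW(S) ⊇ {$,a,b}; new: +{$,a,b}
  S: {$,a,b}  A: {$,a,b}  B: {$,a,b}  C: {$,a,b}
iter 2: (no change)
  S: {$,a,b}  A: {$,a,b}  B: {$,a,b}  C: {$,a,b}

FOLLOW(A) = ["$", "a", "b"]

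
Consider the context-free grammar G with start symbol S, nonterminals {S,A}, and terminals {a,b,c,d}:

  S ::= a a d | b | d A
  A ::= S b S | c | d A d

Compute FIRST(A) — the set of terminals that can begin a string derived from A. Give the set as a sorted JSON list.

FIRST sets, iterate to fixpoint:
[1]
  A via A→c: +{c}
  A via A→d A d: +{d}
  S via S→a a d: +{a}
  S via S→b: +{b}
  S via S→d A: +{d}
  FIRST(S)={a,b,d}  FIRST(A)={c,d}
[2]
  A via A→S b S: +{a,b}
  FIRST(S)={a,b,d}  FIRST(A)={a,b,c,d}
[3] (no change)
  FIRST(S)={a,b,d}  FIRST(A)={a,b,c,d}

FIRST(A) = ["a", "b", "c", "d"]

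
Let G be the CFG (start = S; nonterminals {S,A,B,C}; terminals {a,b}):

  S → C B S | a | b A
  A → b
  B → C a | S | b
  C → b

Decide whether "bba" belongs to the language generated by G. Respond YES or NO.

Convert to CNF:
  S -> C X3 | T1 A | a
  A -> b
  B -> C T0 | C X2 | T1 A | a | b
  C -> b
  T0 -> a
  T1 -> b
  X2 -> B S
  X3 -> B S

Fill CYK table bottom-up:
  T[0,0] 'b' = {A,B,C,T1}  orig:{A,B,C}
  T[1,1] 'b' = {A,B,C,T1}  orig:{A,B,C}
  T[2,2] 'a' = {B,S,T0}  orig:{B,S}
  T[0,1] 'bb' = {B,S}
  T[1,2] 'ba' = {B,X2,X3}  orig:{B}
  T[0,2] 'bba' = {B,S,X2,X3}  orig:{B,S}

S ∈ T[0,2] ⇒ YES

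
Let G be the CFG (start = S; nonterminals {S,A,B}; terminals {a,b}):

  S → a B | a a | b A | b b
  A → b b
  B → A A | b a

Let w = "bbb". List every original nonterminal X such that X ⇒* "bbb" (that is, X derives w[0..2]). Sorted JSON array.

CNF form of G:
  S -> T0 A | T0 T0 | T1 B | T1 T1
  A -> T0 T0
  B -> A A | T0 T1
  T0 -> b
  T1 -> a

CYK fill — only the sub-triangle for w[0..2]:
  [0..0]={T0}  "b"  orig:{}
  [1..1]={T0}  "b"  orig:{}
  [2..2]={T0}  "b"  orig:{}
  [0..1]={A,S}  "bb"
  [1..2]={A,S}  "bb"
  [0..2]={S}  "bbb"

Original NTs in T[0,2] deriving "bbb": ["S"]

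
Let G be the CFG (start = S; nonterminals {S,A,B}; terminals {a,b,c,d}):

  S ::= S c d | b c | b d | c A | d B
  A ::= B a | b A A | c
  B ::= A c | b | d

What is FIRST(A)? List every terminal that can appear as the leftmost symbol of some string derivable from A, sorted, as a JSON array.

FIRST iteration:
iter 1:
  A via A→b A A: +{b}
  A via A→c: +{c}
  B via B→A c: +{b,c}
  B via B→d: +{d}
  S via S→b c: +{b}
  S via S→c A: +{c}
  S via S→d B: +{d}
  FIRST(S)={b,c,d}  FIRST(A)={b,c}  FIRST(B)={b,c,d}
iter 2:
  A via A→B a: +{d}
  FIRST(S)={b,c,d}  FIRST(A)={b,c,d}  FIRST(B)={b,c,d}
iter 3: (no change)
  FIRST(S)={b,c,d}  FIRST(A)={b,c,d}  FIRST(B)={b,c,d}

FIRST(A) = ["b", "c", "d"]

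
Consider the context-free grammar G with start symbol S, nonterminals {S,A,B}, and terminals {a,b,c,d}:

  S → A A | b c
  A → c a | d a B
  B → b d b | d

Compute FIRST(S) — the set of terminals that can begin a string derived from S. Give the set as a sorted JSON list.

Compute FIRST by fixpoint:
iter 1:
  A via A→c a: +{c}
  A via A→d a B: +{d}
  B via B→b d b: +{b}
  B via B→d: +{d}
  S via S→A A: +{c,d}
  S via S→b c: +{b}
  FIRST(S)={b,c,d}  FIRST(A)={c,d}  FIRST(B)={b,d}
iter 2: (stable)
  FIRST(S)={b,c,d}  FIRST(A)={c,d}  FIRST(B)={b,d}

FIRST(S) = ["b", "c", "d"]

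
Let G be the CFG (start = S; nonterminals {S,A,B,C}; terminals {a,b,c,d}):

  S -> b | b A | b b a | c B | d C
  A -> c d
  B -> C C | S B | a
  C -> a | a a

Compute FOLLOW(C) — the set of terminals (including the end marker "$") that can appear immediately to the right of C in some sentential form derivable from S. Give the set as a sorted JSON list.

FIRST iteration:
round 1:
  A via A→c d: +{c}
  B via B→a: +{a}
  C via C→a: +{a}
  S via S→b: +{b}
  S via S→c B: +{c}
  S via S→d C: +{d}
  S: {b,c,d}  A: {c}  B: {a}  C: {a}
round 2:
  B via B→S B: +{b,c,d}
  S: {b,c,d}  A: {c}  B: {a,b,c,d}  C: {a}
round 3: done
  S: {b,c,d}  A: {c}  B: {a,b,c,d}  C: {a}

FOLLOW iteration:
initialize: $ ∈ FOLLOW(S)
iter 1:
  B→C C: FOLLOW(C) ⊇ FIRST(C) = {a}; new: +{a}
  B→S B: FOLLOW(S) ⊇ FIRST(B) = {a,b,c,d}; new: +{a,b,c,d}
  S→b A: FOLLOW(A) ⊇ FOLLOW(S) ⊇ {$,a,b,c,d}; new: +{$,a,b,c,d}
  S→c B: FOLLOW(B) ⊇ FOLLOW(S) ⊇ {$,a,b,c,d}; new: +{$,a,b,c,d}
  S→d C: FOLLOW(C) ⊇ FOLLOW(S) ⊇ {$,a,b,c,d}; new: +{$,b,c,d}
  FOLLOW[S]={$,a,b,c,d}  FOLLOW[A]={$,a,b,c,d}  FOLLOW[B]={$,a,b,c,d}  FOLLOW[C]={$,a,b,c,d}
iter 2: (no change)
  FOLLOW[S]={$,a,b,c,d}  FOLLOW[A]={$,a,b,c,d}  FOLLOW[B]={$,a,b,c,d}  FOLLOW[C]={$,a,b,c,d}

FOLLOW(C) = ["$", "a", "b", "c", "d"]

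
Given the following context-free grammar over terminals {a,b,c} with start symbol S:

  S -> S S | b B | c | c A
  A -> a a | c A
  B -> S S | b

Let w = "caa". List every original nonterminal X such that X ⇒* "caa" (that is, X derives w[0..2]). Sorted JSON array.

Convert to CNF:
  S -> S S | T1 A | T2 B | c
  A -> T0 T0 | T1 A
  B -> S S | b
  T0 -> a
  T1 -> c
  T2 -> b

Fill CYK table bottom-up, restricted to cells inside w[0..2]:
  T[0,0] 'c' = {S,T1}  orig:{S}
  T[1,1] 'a' = {T0}  orig:{}
  T[2,2] 'a' = {T0}  orig:{}
  T[0,1] 'ca' = ∅
  T[1,2] 'aa' = {A}
  T[0,2] 'caa' = {A,S}

Original NTs in T[0,2] deriving "caa": ["A", "S"]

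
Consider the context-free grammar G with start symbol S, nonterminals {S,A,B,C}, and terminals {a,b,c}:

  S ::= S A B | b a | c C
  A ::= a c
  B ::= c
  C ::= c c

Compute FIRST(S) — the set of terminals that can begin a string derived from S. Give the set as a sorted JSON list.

FIRST sets, iterate to fixpoint:
[1]
  A via A→a c: +{a}
  B via B→c: +{c}
  C via C→c c: +{c}
  S via S→b a: +{b}
  S via S→c C: +{c}
  S: {b,c}  A: {a}  B: {c}  C: {c}
[2] — fixpoint
  S: {b,c}  A: {a}  B: {c}  C: {c}

FIRST(S) = ["b", "c"]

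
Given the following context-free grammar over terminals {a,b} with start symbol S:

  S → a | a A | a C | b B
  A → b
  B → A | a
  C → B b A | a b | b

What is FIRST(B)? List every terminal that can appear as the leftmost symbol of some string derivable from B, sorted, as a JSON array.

Compute FIRST by fixpoint:
iter 1:
  A via A→b: +{b}
  B via B→A: +{b}
  B via B→a: +{a}
  C via C→B b A: +{a,b}
  S via S→a: +{a}
  S via S→b B: +{b}
  S: {a,b}  A: {b}  B: {a,b}  C: {a,b}
iter 2: (no change)
  S: {a,b}  A: {b}  B: {a,b}  C: {a,b}

FIRST(B) = ["a", "b"]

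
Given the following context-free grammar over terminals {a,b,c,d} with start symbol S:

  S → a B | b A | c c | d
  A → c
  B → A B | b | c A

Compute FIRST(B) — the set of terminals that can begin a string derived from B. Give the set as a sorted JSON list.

FIRST iteration:
round 1:
  A via A→c: +{c}
  B via B→A B: +{c}
  B via B→b: +{b}
  S via S→a B: +{a}
  S via S→b A: +{b}
  S via S→c c: +{c}
  S via S→d: +{d}
  FIRST[S]={a,b,c,d}  FIRST[A]={c}  FIRST[B]={b,c}
round 2: done
  FIRST[S]={a,b,c,d}  FIRST[A]={c}  FIRST[B]={b,c}

FIRST(B) = ["b", "c"]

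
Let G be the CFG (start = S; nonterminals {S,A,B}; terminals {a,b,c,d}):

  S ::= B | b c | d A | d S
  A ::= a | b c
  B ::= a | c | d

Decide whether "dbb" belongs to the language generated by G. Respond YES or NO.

Convert to CNF:
  S -> T0 T1 | T2 A | T2 S | a | c | d
  A -> T0 T1 | a
  B -> a | c | d
  T0 -> b
  T1 -> c
  T2 -> d

Fill CYK table bottom-up:
  cell(0,0) d: {B,S,T2}  orig:{B,S}
  cell(1,1) b: {T0}  orig:{}
  cell(2,2) b: {T0}  orig:{}
  cell(0,1) db: ∅
  cell(1,2) bb: ∅
  cell(0,2) dbb: ∅

S ∉ T[0,2] ⇒ NO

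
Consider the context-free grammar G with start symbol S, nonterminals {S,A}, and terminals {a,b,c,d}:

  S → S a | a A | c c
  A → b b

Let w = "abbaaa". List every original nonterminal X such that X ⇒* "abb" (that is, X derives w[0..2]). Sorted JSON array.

Convert to CNF:
  S -> S T1 | T1 A | T2 T2
  A -> T0 T0
  T0 -> b
  T1 -> a
  T2 -> c

Fill CYK table bottom-up (cells [i..j] with 0 ≤ i ≤ j ≤ 2 only):
  [0..0]={T1}  "a"  orig:{}
  [1..1]={T0}  "b"  orig:{}
  [2..2]={T0}  "b"  orig:{}
  [0..1]=∅  "ab"
  [1..2]={A}  "bb"
  [0..2]={S}  "abb"

Original NTs in T[0,2] deriving "abb": ["S"]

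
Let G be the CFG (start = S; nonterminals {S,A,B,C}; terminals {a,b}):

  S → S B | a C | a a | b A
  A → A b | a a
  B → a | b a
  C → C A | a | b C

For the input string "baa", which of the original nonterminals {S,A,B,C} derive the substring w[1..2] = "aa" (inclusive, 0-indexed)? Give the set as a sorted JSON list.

CNF form of G:
  S -> S B | T0 A | T1 C | T1 T1
  A -> A T0 | T1 T1
  B -> T0 T1 | a
  C -> C A | T0 C | a
  T0 -> b
  T1 -> a

CYK fill — only the sub-triangle for w[1..2]:
  [1..1]={B,C,T1}  "a"  orig:{B,C}
  [2..2]={B,C,T1}  "a"  orig:{B,C}
  [1..2]={A,S}  "aa"

Original NTs in T[1,2] deriving "aa": ["A", "S"]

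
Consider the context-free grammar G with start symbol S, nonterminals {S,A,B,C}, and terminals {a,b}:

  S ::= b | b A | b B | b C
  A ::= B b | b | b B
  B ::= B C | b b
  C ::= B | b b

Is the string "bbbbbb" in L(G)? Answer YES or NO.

CNF form of G:
  S -> T0 A | T0 B | T0 C | b
  A -> B T0 | T0 B | b
  B -> B C | T0 T0
  C -> B C | T0 T0
  T0 -> b

CYK table (by increasing span):
  [0..0]={A,S,T0}  "b"  orig:{A,S}
  [1..1]={A,S,T0}  "b"  orig:{A,S}
  [2..2]={A,S,T0}  "b"  orig:{A,S}
  [3..3]={A,S,T0}  "b"  orig:{A,S}
  [4..4]={A,S,T0}  "b"  orig:{A,S}
  [5..5]={A,S,T0}  "b"  orig:{A,S}
  [0..1]={B,C,S}  "bb"
  [1..2]={B,C,S}  "bb"
  [2..3]={B,C,S}  "bb"
  [3..4]={B,C,S}  "bb"
  [4..5]={B,C,S}  "bb"
  [0..2]={A,S}  "bbb"
  [1..3]={A,S}  "bbb"
  [2..4]={A,S}  "bbb"
  [3..5]={A,S}  "bbb"
  [0..3]={B,C,S}  "bbbb"
  [1..4]={B,C,S}  "bbbb"
  [2..5]={B,C,S}  "bbbb"
  [0..4]={A,S}  "bbbbb"
  [1..5]={A,S}  "bbbbb"
  [0..5]={B,C,S}  "bbbbbb"

S ∈ T[0,5] ⇒ YES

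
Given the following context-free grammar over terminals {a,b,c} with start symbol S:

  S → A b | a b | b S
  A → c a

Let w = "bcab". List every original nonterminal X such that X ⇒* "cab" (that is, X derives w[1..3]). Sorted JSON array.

Convert to CNF:
  S -> A T2 | T1 T2 | T2 S
  A -> T0 T1
  T0 -> c
  T1 -> a
  T2 -> b

Fill CYK table bottom-up (cells [i..j] with 1 ≤ i ≤ j ≤ 3 only):
  T[1,1] 'c' = {T0}  orig:{}
  T[2,2] 'a' = {T1}  orig:{}
  T[3,3] 'b' = {T2}  orig:{}
  T[1,2] 'ca' = {A}
  T[2,3] 'ab' = {S}
  T[1,3] 'cab' = {S}

Original NTs in T[1,3] deriving "cab": ["S"]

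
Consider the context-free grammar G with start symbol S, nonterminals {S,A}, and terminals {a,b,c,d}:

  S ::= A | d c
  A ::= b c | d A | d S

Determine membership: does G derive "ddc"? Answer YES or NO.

CNF form of G:
  S -> T0 T1 | T2 A | T2 S | T2 T1
  A -> T0 T1 | T2 A | T2 S
  T0 -> b
  T1 -> c
  T2 -> d

CYK fill:
  [0..0]={T2}  "d"  orig:{}
  [1..1]={T2}  "d"  orig:{}
  [2..2]={T1}  "c"  orig:{}
  [0..1]=∅  "dd"
  [1..2]={S}  "dc"
  [0..2]={A,S}  "ddc"

S ∈ T[0,2] ⇒ YES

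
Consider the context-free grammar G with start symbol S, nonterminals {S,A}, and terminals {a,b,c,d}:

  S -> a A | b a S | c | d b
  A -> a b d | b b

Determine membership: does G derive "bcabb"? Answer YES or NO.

Convert to CNF:
  S -> T0 A | T1 X4 | T2 T1 | c
  A -> T0 X3 | T1 T1
  T0 -> a
  T1 -> b
  T2 -> d
  X3 -> T1 T2
  X4 -> T0 S

CYK fill:
  cell(0,0) b: {T1}  orig:{}
  cell(1,1) c: {S}
  cell(2,2) a: {T0}  orig:{}
  cell(3,3) b: {T1}  orig:{}
  cell(4,4) b: {T1}  orig:{}
  cell(0,1) bc: ∅
  cell(1,2) ca: ∅
  cell(2,3) ab: ∅
  cell(3,4) bb: {A}
  cell(0,2) bca: ∅
  cell(1,3) cab: ∅
  cell(2,4) abb: {S}
  cell(0,3) bcab: ∅
  cell(1,4) cabb: ∅
  cell(0,4) bcabb: ∅

S ∉ T[0,4] ⇒ NO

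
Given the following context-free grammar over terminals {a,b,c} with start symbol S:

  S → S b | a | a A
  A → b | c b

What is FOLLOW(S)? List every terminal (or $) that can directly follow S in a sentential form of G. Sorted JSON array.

Compute FIRST by fixpoint:
round 1:
  A via A→b: +{b}
  A via A→c b: +{c}
  S via S→a: +{a}
  FIRST(S)={a}  FIRST(A)={b,c}
round 2: (no change)
  FIRST(S)={a}  FIRST(A)={b,c}

Compute FOLLOW by fixpoint:
FOLLOW(S) := {$}
[1]
  S→S b: FOLLOW(S) ⊇ FIRST(b) = {b}; new: +{b}
  S→a A: FOLLOW(A) ⊇ FOLLOW(S) ⊇ {$,b}; new: +{$,b}
  FOLLOW[S]={$,b}  FOLLOW[A]={$,b}
[2] done
  FOLLOW[S]={$,b}  FOLLOW[A]={$,b}

FOLLOW(S) = ["$", "b"]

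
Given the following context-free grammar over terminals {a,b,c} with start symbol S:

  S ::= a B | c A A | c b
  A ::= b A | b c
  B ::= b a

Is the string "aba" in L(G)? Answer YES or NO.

Convert to CNF:
  S -> T1 T0 | T1 X3 | T2 B
  A -> T0 A | T0 T1
  B -> T0 T2
  T0 -> b
  T1 -> c
  T2 -> a
  X3 -> A A

CYK table (by increasing span):
  cell(0,0) a: {T2}  orig:{}
  cell(1,1) b: {T0}  orig:{}
  cell(2,2) a: {T2}  orig:{}
  cell(0,1) ab: ∅
  cell(1,2) ba: {B}
  cell(0,2) aba: {S}

S ∈ T[0,2] ⇒ YES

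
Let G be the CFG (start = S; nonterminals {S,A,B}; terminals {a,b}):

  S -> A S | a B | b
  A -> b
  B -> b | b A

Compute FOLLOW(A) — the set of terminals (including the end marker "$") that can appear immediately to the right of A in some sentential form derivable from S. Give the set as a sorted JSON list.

Compute FIRST by fixpoint:
iter 1:
  A via A→b: +{b}
  B via B→b: +{b}
  S via S→A S: +{b}
  S via S→a B: +{a}
  FIRST(S)={a,b}  FIRST(A)={b}  FIRST(B)={b}
iter 2: — fixpoint
  FIRST(S)={a,b}  FIRST(A)={b}  FIRST(B)={b}

FOLLOW sets:
initialize: $ ∈ FOLLOW(S)
iter 1:
  S→A S: FOLLOW(A) ⊇ FIRST(S) = {a,b}; new: +{a,b}
  S→a B: FOLLOW(B) ⊇ FOLLOW(S) ⊇ {$}; new: +{$}
  FOLLOW(S)={$}  FOLLOW(A)={a,b}  FOLLOW(B)={$}
iter 2:
  B→b A: FOLLOW(A) ⊇ FOLLOW(B) ⊇ {$}; new: +{$}
  FOLLOW(S)={$}  FOLLOW(A)={$,a,b}  FOLLOW(B)={$}
iter 3: — fixpoint
  FOLLOW(S)={$}  FOLLOW(A)={$,a,b}  FOLLOW(B)={$}

FOLLOW(A) = ["$", "a", "b"]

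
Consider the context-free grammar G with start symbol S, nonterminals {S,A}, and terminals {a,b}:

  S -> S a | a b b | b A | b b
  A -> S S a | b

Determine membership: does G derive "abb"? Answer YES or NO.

Convert to CNF:
  S -> S T0 | T0 X3 | T1 A | T1 T1
  A -> S X2 | b
  T0 -> a
  T1 -> b
  X2 -> S T0
  X3 -> T1 T1

CYK table (by increasing span):
  [0..0]={T0}  "a"  orig:{}
  [1..1]={A,T1}  "b"  orig:{A}
  [2..2]={A,T1}  "b"  orig:{A}
  [0..1]=∅  "ab"
  [1..2]={S,X3}  "bb"  orig:{S}
  [0..2]={S}  "abb"

S ∈ T[0,2] ⇒ YES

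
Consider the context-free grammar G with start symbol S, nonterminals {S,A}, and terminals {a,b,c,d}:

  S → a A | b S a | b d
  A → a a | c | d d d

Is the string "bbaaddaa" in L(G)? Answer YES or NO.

CNF form of G:
  S -> T0 A | T2 T1 | T2 X4
  A -> T0 T0 | T1 X3 | c
  T0 -> a
  T1 -> d
  T2 -> b
  X3 -> T1 T1
  X4 -> S T0

CYK fill:
  [0..0]={T2}  "b"  orig:{}
  [1..1]={T2}  "b"  orig:{}
  [2..2]={T0}  "a"  orig:{}
  [3..3]={T0}  "a"  orig:{}
  [4..4]={T1}  "d"  orig:{}
  [5..5]={T1}  "d"  orig:{}
  [6..6]={T0}  "a"  orig:{}
  [7..7]={T0}  "a"  orig:{}
  [0..1]=∅  "bb"
  [1..2]=∅  "ba"
  [2..3]={A}  "aa"
  [3..4]=∅  "ad"
  [4..5]={X3}  "dd"  orig:{}
  [5..6]=∅  "da"
  [6..7]={A}  "aa"
  [0..2]=∅  "bba"
  [1..3]=∅  "baa"
  [2..4]=∅  "aad"
  [3..5]=∅  "add"
  [4..6]=∅  "dda"
  [5..7]=∅  "daa"
  [0..3]=∅  "bbaa"
  [1..4]=∅  "baad"
  [2..5]=∅  "aadd"
  [3..6]=∅  "adda"
  [4..7]=∅  "ddaa"
  [0..4]=∅  "bbaad"
  [1..5]=∅  "baadd"
  [2..6]=∅  "aadda"
  [3..7]=∅  "addaa"
  [0..5]=∅  "bbaadd"
  [1..6]=∅  "baadda"
  [2..7]=∅  "aaddaa"
  [0..6]=∅  "bbaadda"
  [1..7]=∅  "baaddaa"
  [0..7]=∅  "bbaaddaa"

S ∉ T[0,7] ⇒ NO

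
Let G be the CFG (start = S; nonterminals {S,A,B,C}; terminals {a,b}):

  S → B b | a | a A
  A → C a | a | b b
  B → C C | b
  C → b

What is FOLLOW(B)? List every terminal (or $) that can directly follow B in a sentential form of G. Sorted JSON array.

FIRST sets, iterate to fixpoint:
round 1:
  A via A→a: +{a}
  A via A→b b: +{b}
  B via B→b: +{b}
  C via C→b: +{b}
  S via S→B b: +{b}
  S via S→a: +{a}
  S: {a,b}  A: {a,b}  B: {b}  C: {b}
round 2: (stable)
  S: {a,b}  A: {a,b}  B: {b}  C: {b}

FOLLOW iteration:
FOLLOW(S) := {$}
round 1:
  A→C a: FOLLOW(C) ⊇ FIRST(a) = {a}; new: +{a}
  B→C C: FOLLOW(C) ⊇ FIRST(C) = {b}; new: +{b}
  S→B b: FOLLOW(B) ⊇ FIRST(b) = {b}; new: +{b}
  S→a A: FOLLOW(A) ⊇ FOLLOW(S) ⊇ {$}; new: +{$}
  FOLLOW[S]={$}  FOLLOW[A]={$}  FOLLOW[B]={b}  FOLLOW[C]={a,b}
round 2: (stable)
  FOLLOW[S]={$}  FOLLOW[A]={$}  FOLLOW[B]={b}  FOLLOW[C]={a,b}

FOLLOW(B) = ["b"]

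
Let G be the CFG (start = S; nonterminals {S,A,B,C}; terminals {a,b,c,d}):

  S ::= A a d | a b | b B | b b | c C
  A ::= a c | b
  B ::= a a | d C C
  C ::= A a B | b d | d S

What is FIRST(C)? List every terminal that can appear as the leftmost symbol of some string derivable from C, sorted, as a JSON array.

FIRST iteration:
round 1:
  A via A→a c: +{a}
  A via A→b: +{b}
  B via B→a a: +{a}
  B via B→d C C: +{d}
  C via C→A a B: +{a,b}
  C via C→d S: +{d}
  S via S→A a d: +{a,b}
  S via S→c C: +{c}
  FIRST(S)={a,b,c}  FIRST(A)={a,b}  FIRST(B)={a,d}  FIRST(C)={a,b,d}
round 2: done
  FIRST(S)={a,b,c}  FIRST(A)={a,b}  FIRST(B)={a,d}  FIRST(C)={a,b,d}

FIRST(C) = ["a", "b", "d"]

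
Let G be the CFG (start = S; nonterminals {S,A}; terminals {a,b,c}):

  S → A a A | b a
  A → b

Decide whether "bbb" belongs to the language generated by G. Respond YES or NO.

CNF form of G:
  S -> A X2 | T1 T0
  A -> b
  T0 -> a
  T1 -> b
  X2 -> T0 A

CYK table (by increasing span):
  [0..0]={A,T1}  "b"  orig:{A}
  [1..1]={A,T1}  "b"  orig:{A}
  [2..2]={A,T1}  "b"  orig:{A}
  [0..1]=∅  "bb"
  [1..2]=∅  "bb"
  [0..2]=∅  "bbb"

S ∉ T[0,2] ⇒ NO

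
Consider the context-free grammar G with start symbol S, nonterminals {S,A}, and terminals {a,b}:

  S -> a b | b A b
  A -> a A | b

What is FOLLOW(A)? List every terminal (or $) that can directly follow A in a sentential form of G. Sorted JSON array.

FIRST sets, iterate to fixpoint:
iter 1:
  A via A→a A: +{a}
  A via A→b: +{b}
  S via S→a b: +{a}
  S via S→b A b: +{b}
  FIRST(S)={a,b}  FIRST(A)={a,b}
iter 2: (stable)
  FIRST(S)={a,b}  FIRST(A)={a,b}

Compute FOLLOW by fixpoint:
seed FOLLOW(S) with $
pass 1:
  S→b A b: FOLLOW(A) ⊇ FIRST(b) = {b}; new: +{b}
  S: {$}  A: {b}
pass 2: (no change)
  S: {$}  A: {b}

FOLLOW(A) = ["b"]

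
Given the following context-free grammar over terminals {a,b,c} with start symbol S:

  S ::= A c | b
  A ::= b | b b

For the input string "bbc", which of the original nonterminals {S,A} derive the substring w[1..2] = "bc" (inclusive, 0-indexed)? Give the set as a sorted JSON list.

CNF form of G:
  S -> A T1 | b
  A -> T0 T0 | b
  T0 -> b
  T1 -> c

Fill CYK table bottom-up, restricted to cells inside w[1..2]:
  cell(1,1) b: {A,S,T0}  orig:{A,S}
  cell(2,2) c: {T1}  orig:{}
  cell(1,2) bc: {S}

Original NTs in T[1,2] deriving "bc": ["S"]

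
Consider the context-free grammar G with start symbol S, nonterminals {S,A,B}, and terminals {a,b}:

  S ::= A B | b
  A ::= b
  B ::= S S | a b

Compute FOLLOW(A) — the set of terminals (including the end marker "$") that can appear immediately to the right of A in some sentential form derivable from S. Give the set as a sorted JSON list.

FIRST iteration:
pass 1:
  A via A→b: +{b}
  B via B→a b: +{a}
  S via S→A B: +{b}
  FIRST(S)={b}  FIRST(A)={b}  FIRST(B)={a}
pass 2:
  B via B→S S: +{b}
  FIRST(S)={b}  FIRST(A)={b}  FIRST(B)={a,b}
pass 3: (no change)
  FIRST(S)={b}  FIRST(A)={b}  FIRST(B)={a,b}

FOLLOW iteration:
FOLLOW(S) := {$}
pass 1:
  B→S S: FOLLOW(S) ⊇ FIRST(S) = {b}; new: +{b}
  S→A B: FOLLOW(A) ⊇ FIRST(B) = {a,b}; new: +{a,b}
  S→A B: FOLLOW(B) ⊇ FOLLOW(S) ⊇ {$,b}; new: +{$,b}
  S: {$,b}  A: {a,b}  B: {$,b}
pass 2: (stable)
  S: {$,b}  A: {a,b}  B: {$,b}

FOLLOW(A) = ["a", "b"]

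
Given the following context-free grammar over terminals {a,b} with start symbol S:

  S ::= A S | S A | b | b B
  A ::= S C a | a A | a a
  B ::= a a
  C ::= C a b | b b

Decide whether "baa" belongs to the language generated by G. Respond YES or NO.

Convert to CNF:
  S -> A S | S A | T1 B | b
  A -> S X2 | T0 A | T0 T0
  B -> T0 T0
  C -> C X3 | T1 T1
  T0 -> a
  T1 -> b
  X2 -> C T0
  X3 -> T0 T1

CYK fill:
  T[0,0] 'b' = {S,T1}  orig:{S}
  T[1,1] 'a' = {T0}  orig:{}
  T[2,2] 'a' = {T0}  orig:{}
  T[0,1] 'ba' = ∅
  T[1,2] 'aa' = {A,B}
  T[0,2] 'baa' = {S}

S ∈ T[0,2] ⇒ YES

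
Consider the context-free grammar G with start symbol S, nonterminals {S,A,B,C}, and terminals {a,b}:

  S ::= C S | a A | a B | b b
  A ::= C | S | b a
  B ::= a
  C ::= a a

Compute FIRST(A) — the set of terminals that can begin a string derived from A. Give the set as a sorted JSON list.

FIRST sets, iterate to fixpoint:
iter 1:
  A via A→b a: +{b}
  B via B→a: +{a}
  C via C→a a: +{a}
  S via S→C S: +{a}
  S via S→b b: +{b}
  S: {a,b}  A: {b}  B: {a}  C: {a}
iter 2:
  A via A→C: +{a}
  S: {a,b}  A: {a,b}  B: {a}  C: {a}
iter 3: (stable)
  S: {a,b}  A: {a,b}  B: {a}  C: {a}

FIRST(A) = ["a", "b"]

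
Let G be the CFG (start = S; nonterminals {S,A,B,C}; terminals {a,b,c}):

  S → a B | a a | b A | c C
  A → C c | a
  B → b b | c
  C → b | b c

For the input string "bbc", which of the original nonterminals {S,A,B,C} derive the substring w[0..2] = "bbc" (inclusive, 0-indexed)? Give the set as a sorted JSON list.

Convert to CNF:
  S -> T0 C | T1 A | T2 B | T2 T2
  A -> C T0 | a
  B -> T1 T1 | c
  C -> T1 T0 | b
  T0 -> c
  T1 -> b
  T2 -> a

CYK fill (cells [i..j] with 0 ≤ i ≤ j ≤ 2 only):
  [0..0]={C,T1}  "b"  orig:{C}
  [1..1]={C,T1}  "b"  orig:{C}
  [2..2]={B,T0}  "c"  orig:{B}
  [0..1]={B}  "bb"
  [1..2]={A,C}  "bc"
  [0..2]={S}  "bbc"

Original NTs in T[0,2] deriving "bbc": ["S"]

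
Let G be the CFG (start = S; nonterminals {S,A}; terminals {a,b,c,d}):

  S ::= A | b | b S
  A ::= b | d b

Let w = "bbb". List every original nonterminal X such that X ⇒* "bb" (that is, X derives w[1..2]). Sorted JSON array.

CNF form of G:
  S -> T0 T1 | T1 S | b
  A -> T0 T1 | b
  T0 -> d
  T1 -> b

CYK fill — only the sub-triangle for w[1..2]:
  [1..1]={A,S,T1}  "b"  orig:{A,S}
  [2..2]={A,S,T1}  "b"  orig:{A,S}
  [1..2]={S}  "bb"

Original NTs in T[1,2] deriving "bb": ["S"]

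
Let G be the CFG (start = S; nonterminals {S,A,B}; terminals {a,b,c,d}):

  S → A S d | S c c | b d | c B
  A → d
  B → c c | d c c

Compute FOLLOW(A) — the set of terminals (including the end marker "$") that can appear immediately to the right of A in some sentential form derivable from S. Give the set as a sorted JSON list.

Compute FIRST by fixpoint:
round 1:
  A via A→d: +{d}
  B via B→c c: +{c}
  B via B→d c c: +{d}
  S via S→A S d: +{d}
  S via S→b d: +{b}
  S via S→c B: +{c}
  S: {b,c,d}  A: {d}  B: {c,d}
round 2: (stable)
  S: {b,c,d}  A: {d}  B: {c,d}

FOLLOW iteration:
seed FOLLOW(S) with $
iter 1:
  S→A S d: FOLLOW(A) ⊇ FIRST(S) = {b,c,d}; new: +{b,c,d}
  S→A S d: FOLLOW(S) ⊇ FIRST(d) = {d}; new: +{d}
  S→S c c: FOLLOW(S) ⊇ FIRST(c) = {c}; new: +{c}
  S→c B: FOLLOW(B) ⊇ FOLLOW(S) ⊇ {$,c,d}; new: +{$,c,d}
  FOLLOW(S)={$,c,d}  FOLLOW(A)={b,c,d}  FOLLOW(B)={$,c,d}
iter 2: (no change)
  FOLLOW(S)={$,c,d}  FOLLOW(A)={b,c,d}  FOLLOW(B)={$,c,d}

FOLLOW(A) = ["b", "c", "d"]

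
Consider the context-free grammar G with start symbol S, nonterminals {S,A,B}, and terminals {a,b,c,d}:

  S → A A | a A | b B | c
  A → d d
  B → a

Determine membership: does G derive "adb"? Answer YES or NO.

Convert to CNF:
  S -> A A | T1 A | T2 B | c
  A -> T0 T0
  B -> a
  T0 -> d
  T1 -> a
  T2 -> b

CYK fill:
  [0..0]={B,T1}  "a"  orig:{B}
  [1..1]={T0}  "d"  orig:{}
  [2..2]={T2}  "b"  orig:{}
  [0..1]=∅  "ad"
  [1..2]=∅  "db"
  [0..2]=∅  "adb"

S ∉ T[0,2] ⇒ NO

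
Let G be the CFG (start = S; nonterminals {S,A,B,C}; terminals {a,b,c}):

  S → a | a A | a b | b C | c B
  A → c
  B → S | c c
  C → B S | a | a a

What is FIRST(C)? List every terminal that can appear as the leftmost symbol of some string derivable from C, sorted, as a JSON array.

FIRST sets, iterate to fixpoint:
[1]
  A via A→c: +{c}
  B via B→c c: +{c}
  C via C→B S: +{c}
  C via C→a: +{a}
  S via S→a: +{a}
  S via S→b C: +{b}
  S via S→c B: +{c}
  FIRST[S]={a,b,c}  FIRST[A]={c}  FIRST[B]={c}  FIRST[C]={a,c}
[2]
  B via B→S: +{a,b}
  C via C→B S: +{b}
  FIRST[S]={a,b,c}  FIRST[A]={c}  FIRST[B]={a,b,c}  FIRST[C]={a,b,c}
[3] — fixpoint
  FIRST[S]={a,b,c}  FIRST[A]={c}  FIRST[B]={a,b,c}  FIRST[C]={a,b,c}

FIRST(C) = ["a", "b", "c"]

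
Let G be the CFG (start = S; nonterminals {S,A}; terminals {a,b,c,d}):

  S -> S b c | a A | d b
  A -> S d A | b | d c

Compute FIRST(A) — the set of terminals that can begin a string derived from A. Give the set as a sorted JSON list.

FIRST sets, iterate to fixpoint:
iter 1:
  A via A→b: +{b}
  A via A→d c: +{d}
  S via S→a A: +{a}
  S via S→d b: +{d}
  S: {a,d}  A: {b,d}
iter 2:
  A via A→S d A: +{a}
  S: {a,d}  A: {a,b,d}
iter 3: (stable)
  S: {a,d}  A: {a,b,d}

FIRST(A) = ["a", "b", "d"]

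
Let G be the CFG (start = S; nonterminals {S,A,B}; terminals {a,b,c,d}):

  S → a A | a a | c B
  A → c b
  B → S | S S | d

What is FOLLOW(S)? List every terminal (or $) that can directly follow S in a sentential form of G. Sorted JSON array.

FIRST iteration:
round 1:
  A via A→c b: +{c}
  B via B→d: +{d}
  S via S→a A: +{a}
  S via S→c B: +{c}
  FIRST(S)={a,c}  FIRST(A)={c}  FIRST(B)={d}
round 2:
  B via B→S: +{a,c}
  FIRST(S)={a,c}  FIRST(A)={c}  FIRST(B)={a,c,d}
round 3: (stable)
  FIRST(S)={a,c}  FIRST(A)={c}  FIRST(B)={a,c,d}

FOLLOW sets:
FOLLOW(S) := {$}
iter 1:
  B→S S: FOLLOW(S) ⊇ FIRST(S) = {a,c}; new: +{a,c}
  S→a A: FOLLOW(A) ⊇ FOLLOW(S) ⊇ {$,a,c}; new: +{$,a,c}
  S→c B: FOLLOW(B) ⊇ FOLLOW(S) ⊇ {$,a,c}; new: +{$,a,c}
  FOLLOW[S]={$,a,c}  FOLLOW[A]={$,a,c}  FOLLOW[B]={$,a,c}
iter 2: (no change)
  FOLLOW[S]={$,a,c}  FOLLOW[A]={$,a,c}  FOLLOW[B]={$,a,c}

FOLLOW(S) = ["$", "a", "c"]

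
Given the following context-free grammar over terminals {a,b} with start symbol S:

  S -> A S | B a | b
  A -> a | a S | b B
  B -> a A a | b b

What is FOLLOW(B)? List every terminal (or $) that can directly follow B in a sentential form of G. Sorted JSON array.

FIRST iteration:
round 1:
  A via A→a: +{a}
  A via A→b B: +{b}
  B via B→a A a: +{a}
  B via B→b b: +{b}
  S via S→A S: +{a,b}
  FIRST(S)={a,b}  FIRST(A)={a,b}  FIRST(B)={a,b}
round 2: — fixpoint
  FIRST(S)={a,b}  FIRST(A)={a,b}  FIRST(B)={a,b}

FOLLOW iteration:
initialize: $ ∈ FOLLOW(S)
[1]
  B→a A a: FOLLOW(A) ⊇ FIRST(a) = {a}; new: +{a}
  S→A S: FOLLOW(A) ⊇ FIRST(S) = {a,b}; new: +{b}
  S→B a: FOLLOW(B) ⊇ FIRST(a) = {a}; new: +{a}
  S: {$}  A: {a,b}  B: {a}
[2]
  A→a S: FOLLOW(S) ⊇ FOLLOW(A) ⊇ {a,b}; new: +{a,b}
  A→b B: FOLLOW(B) ⊇ FOLLOW(A) ⊇ {a,b}; new: +{b}
  S: {$,a,b}  A: {a,b}  B: {a,b}
[3] (no change)
  S: {$,a,b}  A: {a,b}  B: {a,b}

FOLLOW(B) = ["a", "b"]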